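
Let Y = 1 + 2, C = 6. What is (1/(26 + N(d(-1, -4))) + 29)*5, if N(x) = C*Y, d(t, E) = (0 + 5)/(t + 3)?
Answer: 6385/44 ≈ 145.11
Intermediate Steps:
d(t, E) = 5/(3 + t)
Y = 3
N(x) = 18 (N(x) = 6*3 = 18)
(1/(26 + N(d(-1, -4))) + 29)*5 = (1/(26 + 18) + 29)*5 = (1/44 + 29)*5 = (1277/44)*5 = 6385/44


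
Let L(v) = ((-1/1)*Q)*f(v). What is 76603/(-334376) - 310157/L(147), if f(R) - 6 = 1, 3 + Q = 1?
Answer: -7407866391/334376 ≈ -22154.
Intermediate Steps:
Q = -2 (Q = -3 + 1 = -2)
f(R) = 7 (f(R) = 6 + 1 = 7)
L(v) = 14 (L(v) = (-1/1*(-2))*7 = (-1*1*(-2))*7 = -1*(-2)*7 = 2*7 = 14)
76603/(-334376) - 310157/L(147) = 76603/(-334376) - 310157/14 = 76603*(-1/334376) - 310157*1/14 = -76603/334376 - 310157/14 = -7407866391/334376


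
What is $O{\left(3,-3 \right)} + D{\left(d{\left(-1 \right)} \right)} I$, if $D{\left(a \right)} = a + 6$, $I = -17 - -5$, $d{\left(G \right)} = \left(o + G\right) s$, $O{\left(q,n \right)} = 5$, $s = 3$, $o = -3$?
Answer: $77$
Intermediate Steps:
$d{\left(G \right)} = -9 + 3 G$ ($d{\left(G \right)} = \left(-3 + G\right) 3 = -9 + 3 G$)
$I = -12$ ($I = -17 + 5 = -12$)
$D{\left(a \right)} = 6 + a$
$O{\left(3,-3 \right)} + D{\left(d{\left(-1 \right)} \right)} I = 5 + \left(6 + \left(-9 + 3 \left(-1\right)\right)\right) \left(-12\right) = 5 + \left(6 - 12\right) \left(-12\right) = 5 - -72 = 5 + 72 = 77$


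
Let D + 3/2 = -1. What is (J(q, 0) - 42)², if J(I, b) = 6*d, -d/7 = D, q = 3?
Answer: 3969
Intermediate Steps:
D = -5/2 (D = -3/2 - 1 = -5/2 ≈ -2.5000)
d = 35/2 (d = -7*(-5/2) = 35/2 ≈ 17.500)
J(I, b) = 105 (J(I, b) = 6*(35/2) = 105)
(J(q, 0) - 42)² = (105 - 42)² = 63² = 3969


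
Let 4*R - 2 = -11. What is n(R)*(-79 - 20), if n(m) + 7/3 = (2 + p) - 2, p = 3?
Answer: -66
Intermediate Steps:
R = -9/4 (R = ½ + (¼)*(-11) = ½ - 11/4 = -9/4 ≈ -2.2500)
n(m) = ⅔ (n(m) = -7/3 + ((2 + 3) - 2) = -7/3 + (5 - 2) = -7/3 + 3 = ⅔)
n(R)*(-79 - 20) = 2*(-79 - 20)/3 = (⅔)*(-99) = -66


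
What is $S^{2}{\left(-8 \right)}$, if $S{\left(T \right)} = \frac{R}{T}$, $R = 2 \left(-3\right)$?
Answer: $\frac{9}{16} \approx 0.5625$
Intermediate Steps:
$R = -6$
$S{\left(T \right)} = - \frac{6}{T}$
$S^{2}{\left(-8 \right)} = \left(- \frac{6}{-8}\right)^{2} = \left(\left(-6\right) \left(- \frac{1}{8}\right)\right)^{2} = \left(\frac{3}{4}\right)^{2} = \frac{9}{16}$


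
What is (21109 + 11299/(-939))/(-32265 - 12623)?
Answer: -4952513/10537458 ≈ -0.46999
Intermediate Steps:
(21109 + 11299/(-939))/(-32265 - 12623) = (21109 + 11299*(-1/939))/(-44888) = (21109 - 11299/939)*(-1/44888) = (19810052/939)*(-1/44888) = -4952513/10537458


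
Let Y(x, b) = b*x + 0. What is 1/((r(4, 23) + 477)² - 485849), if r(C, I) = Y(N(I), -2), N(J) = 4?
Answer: -1/265888 ≈ -3.7610e-6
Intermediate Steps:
Y(x, b) = b*x
r(C, I) = -8 (r(C, I) = -2*4 = -8)
1/((r(4, 23) + 477)² - 485849) = 1/((-8 + 477)² - 485849) = 1/(469² - 485849) = 1/(219961 - 485849) = 1/(-265888) = -1/265888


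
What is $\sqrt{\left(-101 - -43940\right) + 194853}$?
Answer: $2 \sqrt{59673} \approx 488.56$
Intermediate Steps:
$\sqrt{\left(-101 - -43940\right) + 194853} = \sqrt{\left(-101 + 43940\right) + 194853} = \sqrt{43839 + 194853} = \sqrt{238692} = 2 \sqrt{59673}$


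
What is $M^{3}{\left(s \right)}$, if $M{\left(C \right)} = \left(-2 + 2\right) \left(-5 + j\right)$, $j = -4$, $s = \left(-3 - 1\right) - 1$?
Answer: $0$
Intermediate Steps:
$s = -5$ ($s = -4 - 1 = -5$)
$M{\left(C \right)} = 0$ ($M{\left(C \right)} = \left(-2 + 2\right) \left(-5 - 4\right) = 0 \left(-9\right) = 0$)
$M^{3}{\left(s \right)} = 0^{3} = 0$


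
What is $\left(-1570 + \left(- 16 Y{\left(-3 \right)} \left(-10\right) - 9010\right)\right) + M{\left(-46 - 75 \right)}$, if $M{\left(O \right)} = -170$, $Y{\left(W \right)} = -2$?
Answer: $-11070$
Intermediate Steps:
$\left(-1570 + \left(- 16 Y{\left(-3 \right)} \left(-10\right) - 9010\right)\right) + M{\left(-46 - 75 \right)} = \left(-1570 - \left(9010 - \left(-16\right) \left(-2\right) \left(-10\right)\right)\right) - 170 = \left(-1570 + \left(32 \left(-10\right) - 9010\right)\right) - 170 = \left(-1570 - 9330\right) - 170 = -10900 - 170 = -11070$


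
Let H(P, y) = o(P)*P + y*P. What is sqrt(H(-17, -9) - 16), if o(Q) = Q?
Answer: sqrt(426) ≈ 20.640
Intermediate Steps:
H(P, y) = P**2 + P*y (H(P, y) = P*P + y*P = P**2 + P*y)
sqrt(H(-17, -9) - 16) = sqrt(-17*(-17 - 9) - 16) = sqrt(-17*(-26) - 16) = sqrt(442 - 16) = sqrt(426)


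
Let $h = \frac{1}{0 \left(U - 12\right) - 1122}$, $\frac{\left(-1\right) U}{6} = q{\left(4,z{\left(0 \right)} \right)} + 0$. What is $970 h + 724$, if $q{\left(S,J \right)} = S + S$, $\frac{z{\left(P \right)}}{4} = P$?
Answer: $\frac{405679}{561} \approx 723.14$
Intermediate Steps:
$z{\left(P \right)} = 4 P$
$q{\left(S,J \right)} = 2 S$
$U = -48$ ($U = - 6 \left(2 \cdot 4 + 0\right) = - 6 \left(8 + 0\right) = \left(-6\right) 8 = -48$)
$h = - \frac{1}{1122}$ ($h = \frac{1}{0 \left(-48 - 12\right) - 1122} = \frac{1}{0 \left(-60\right) - 1122} = \frac{1}{0 - 1122} = \frac{1}{-1122} = - \frac{1}{1122} \approx -0.00089127$)
$970 h + 724 = 970 \left(- \frac{1}{1122}\right) + 724 = - \frac{485}{561} + 724 = \frac{405679}{561}$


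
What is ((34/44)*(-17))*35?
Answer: -10115/22 ≈ -459.77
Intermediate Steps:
((34/44)*(-17))*35 = ((34*(1/44))*(-17))*35 = ((17/22)*(-17))*35 = -289/22*35 = -10115/22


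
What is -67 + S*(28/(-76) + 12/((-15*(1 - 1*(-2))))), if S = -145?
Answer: 1430/57 ≈ 25.088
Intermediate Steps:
-67 + S*(28/(-76) + 12/((-15*(1 - 1*(-2))))) = -67 - 145*(28/(-76) + 12/((-15*(1 - 1*(-2))))) = -67 - 145*(28*(-1/76) + 12/((-15*(1 + 2)))) = -67 - 145*(-7/19 + 12/((-15*3))) = -67 - 145*(-7/19 + 12/(-45)) = -67 - 145*(-7/19 + 12*(-1/45)) = -67 - 145*(-7/19 - 4/15) = -67 - 145*(-181/285) = -67 + 5249/57 = 1430/57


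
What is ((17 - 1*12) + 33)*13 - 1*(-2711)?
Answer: 3205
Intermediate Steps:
((17 - 1*12) + 33)*13 - 1*(-2711) = ((17 - 12) + 33)*13 + 2711 = (5 + 33)*13 + 2711 = 38*13 + 2711 = 494 + 2711 = 3205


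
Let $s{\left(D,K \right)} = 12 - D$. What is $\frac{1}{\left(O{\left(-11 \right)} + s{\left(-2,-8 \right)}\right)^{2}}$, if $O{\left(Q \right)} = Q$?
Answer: $\frac{1}{9} \approx 0.11111$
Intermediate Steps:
$\frac{1}{\left(O{\left(-11 \right)} + s{\left(-2,-8 \right)}\right)^{2}} = \frac{1}{\left(-11 + \left(12 - -2\right)\right)^{2}} = \frac{1}{\left(-11 + \left(12 + 2\right)\right)^{2}} = \frac{1}{\left(-11 + 14\right)^{2}} = \frac{1}{3^{2}} = \frac{1}{9}$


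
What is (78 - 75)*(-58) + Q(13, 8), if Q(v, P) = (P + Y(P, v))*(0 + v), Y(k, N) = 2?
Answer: -44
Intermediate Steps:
Q(v, P) = v*(2 + P) (Q(v, P) = (P + 2)*(0 + v) = (2 + P)*v = v*(2 + P))
(78 - 75)*(-58) + Q(13, 8) = (78 - 75)*(-58) + 13*(2 + 8) = 3*(-58) + 13*10 = -174 + 130 = -44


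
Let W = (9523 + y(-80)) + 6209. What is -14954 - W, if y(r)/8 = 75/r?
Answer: -61357/2 ≈ -30679.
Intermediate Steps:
y(r) = 600/r (y(r) = 8*(75/r) = 600/r)
W = 31449/2 (W = (9523 + 600/(-80)) + 6209 = (9523 + 600*(-1/80)) + 6209 = (9523 - 15/2) + 6209 = 19031/2 + 6209 = 31449/2 ≈ 15725.)
-14954 - W = -14954 - 1*31449/2 = -14954 - 31449/2 = -61357/2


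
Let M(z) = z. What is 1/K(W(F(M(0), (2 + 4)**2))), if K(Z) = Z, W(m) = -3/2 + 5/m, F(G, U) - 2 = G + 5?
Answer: -14/11 ≈ -1.2727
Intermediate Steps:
F(G, U) = 7 + G (F(G, U) = 2 + (G + 5) = 2 + (5 + G) = 7 + G)
W(m) = -3/2 + 5/m (W(m) = -3*1/2 + 5/m = -3/2 + 5/m)
1/K(W(F(M(0), (2 + 4)**2))) = 1/(-3/2 + 5/(7 + 0)) = 1/(-3/2 + 5/7) = 1/(-11/14) = -14/11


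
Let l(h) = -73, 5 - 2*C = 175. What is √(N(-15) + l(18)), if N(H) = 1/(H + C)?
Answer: 7*I*√149/10 ≈ 8.5446*I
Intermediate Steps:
C = -85 (C = 5/2 - ½*175 = 5/2 - 175/2 = -85)
N(H) = 1/(-85 + H) (N(H) = 1/(H - 85) = 1/(-85 + H))
√(N(-15) + l(18)) = √(1/(-85 - 15) - 73) = √(1/(-100) - 73) = √(-1/100 - 73) = √(-7301/100) = 7*I*√149/10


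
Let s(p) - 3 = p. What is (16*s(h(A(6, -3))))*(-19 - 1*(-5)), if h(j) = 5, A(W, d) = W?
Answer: -1792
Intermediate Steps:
s(p) = 3 + p
(16*s(h(A(6, -3))))*(-19 - 1*(-5)) = (16*(3 + 5))*(-19 - 1*(-5)) = (16*8)*(-19 + 5) = 128*(-14) = -1792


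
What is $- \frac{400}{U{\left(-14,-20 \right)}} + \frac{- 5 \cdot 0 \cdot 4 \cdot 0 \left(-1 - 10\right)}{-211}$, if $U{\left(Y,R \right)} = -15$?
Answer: $\frac{80}{3} \approx 26.667$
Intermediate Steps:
$- \frac{400}{U{\left(-14,-20 \right)}} + \frac{- 5 \cdot 0 \cdot 4 \cdot 0 \left(-1 - 10\right)}{-211} = - \frac{400}{-15} + \frac{- 5 \cdot 0 \cdot 4 \cdot 0 \left(-1 - 10\right)}{-211} = \left(-400\right) \left(- \frac{1}{15}\right) + \left(-5\right) 0 \cdot 0 \left(-11\right) \left(- \frac{1}{211}\right) = \frac{80}{3} + 0 \cdot 0 \left(-11\right) \left(- \frac{1}{211}\right) = \frac{80}{3} + 0 \left(-11\right) \left(- \frac{1}{211}\right) = \frac{80}{3} + 0 \left(- \frac{1}{211}\right) = \frac{80}{3} + 0 = \frac{80}{3}$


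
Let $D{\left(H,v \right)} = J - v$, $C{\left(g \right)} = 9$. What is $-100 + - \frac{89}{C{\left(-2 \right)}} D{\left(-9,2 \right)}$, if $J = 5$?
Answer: $- \frac{389}{3} \approx -129.67$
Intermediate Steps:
$D{\left(H,v \right)} = 5 - v$
$-100 + - \frac{89}{C{\left(-2 \right)}} D{\left(-9,2 \right)} = -100 + - \frac{89}{9} \left(5 - 2\right) = -100 + \left(-89\right) \frac{1}{9} \left(5 - 2\right) = -100 - \frac{89}{3} = - \frac{389}{3}$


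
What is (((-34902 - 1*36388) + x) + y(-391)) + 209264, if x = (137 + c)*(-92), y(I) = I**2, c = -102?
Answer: 287635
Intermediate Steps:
x = -3220 (x = (137 - 102)*(-92) = 35*(-92) = -3220)
(((-34902 - 1*36388) + x) + y(-391)) + 209264 = (((-34902 - 1*36388) - 3220) + (-391)**2) + 209264 = (((-34902 - 36388) - 3220) + 152881) + 209264 = ((-71290 - 3220) + 152881) + 209264 = (-74510 + 152881) + 209264 = 78371 + 209264 = 287635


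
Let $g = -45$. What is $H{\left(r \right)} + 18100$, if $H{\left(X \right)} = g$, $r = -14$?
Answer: $18055$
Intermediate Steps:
$H{\left(X \right)} = -45$
$H{\left(r \right)} + 18100 = -45 + 18100 = 18055$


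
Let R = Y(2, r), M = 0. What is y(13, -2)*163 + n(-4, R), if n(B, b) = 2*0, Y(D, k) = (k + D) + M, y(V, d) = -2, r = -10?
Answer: -326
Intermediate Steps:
Y(D, k) = D + k (Y(D, k) = (k + D) + 0 = (D + k) + 0 = D + k)
R = -8 (R = 2 - 10 = -8)
n(B, b) = 0
y(13, -2)*163 + n(-4, R) = -2*163 + 0 = -326 + 0 = -326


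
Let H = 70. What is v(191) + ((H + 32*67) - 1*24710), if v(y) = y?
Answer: -22305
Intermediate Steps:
v(191) + ((H + 32*67) - 1*24710) = 191 + ((70 + 32*67) - 1*24710) = 191 + ((70 + 2144) - 24710) = 191 + (2214 - 24710) = 191 - 22496 = -22305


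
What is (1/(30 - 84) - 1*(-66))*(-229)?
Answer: -815927/54 ≈ -15110.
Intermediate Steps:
(1/(30 - 84) - 1*(-66))*(-229) = (1/(-54) + 66)*(-229) = (-1/54 + 66)*(-229) = (3563/54)*(-229) = -815927/54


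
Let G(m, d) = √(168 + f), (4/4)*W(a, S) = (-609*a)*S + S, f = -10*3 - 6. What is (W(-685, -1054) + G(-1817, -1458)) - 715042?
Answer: -440408006 + 2*√33 ≈ -4.4041e+8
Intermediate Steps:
f = -36 (f = -30 - 6 = -36)
W(a, S) = S - 609*S*a (W(a, S) = (-609*a)*S + S = -609*S*a + S = S - 609*S*a)
G(m, d) = 2*√33 (G(m, d) = √(168 - 36) = √132 = 2*√33)
(W(-685, -1054) + G(-1817, -1458)) - 715042 = (-1054*(1 - 609*(-685)) + 2*√33) - 715042 = (-1054*(1 + 417165) + 2*√33) - 715042 = (-1054*417166 + 2*√33) - 715042 = (-439692964 + 2*√33) - 715042 = -440408006 + 2*√33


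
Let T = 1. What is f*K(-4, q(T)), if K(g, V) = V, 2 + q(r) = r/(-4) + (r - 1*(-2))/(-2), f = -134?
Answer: 1005/2 ≈ 502.50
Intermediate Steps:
q(r) = -3 - 3*r/4 (q(r) = -2 + (r/(-4) + (r - 1*(-2))/(-2)) = -2 + (r*(-1/4) + (r + 2)*(-1/2)) = -2 + (-r/4 + (2 + r)*(-1/2)) = -2 + (-r/4 + (-1 - r/2)) = -2 + (-1 - 3*r/4) = -3 - 3*r/4)
f*K(-4, q(T)) = -134*(-3 - 3/4*1) = -134*(-3 - 3/4) = -134*(-15/4) = 1005/2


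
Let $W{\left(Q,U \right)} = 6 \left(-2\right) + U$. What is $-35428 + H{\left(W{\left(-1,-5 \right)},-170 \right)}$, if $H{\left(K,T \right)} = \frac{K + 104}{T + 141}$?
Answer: $-35431$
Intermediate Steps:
$W{\left(Q,U \right)} = -12 + U$
$H{\left(K,T \right)} = \frac{104 + K}{141 + T}$
$-35428 + H{\left(W{\left(-1,-5 \right)},-170 \right)} = -35428 + \frac{104 - 17}{141 - 170} = -35428 + \frac{104 - 17}{-29} = -35428 - 3 = -35431$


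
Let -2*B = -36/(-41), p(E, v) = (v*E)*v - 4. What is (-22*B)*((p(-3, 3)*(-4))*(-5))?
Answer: -245520/41 ≈ -5988.3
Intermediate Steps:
p(E, v) = -4 + E*v² (p(E, v) = (E*v)*v - 4 = E*v² - 4 = -4 + E*v²)
B = -18/41 (B = -(-18)/(-41) = -(-18)*(-1)/41 = -½*36/41 = -18/41 ≈ -0.43902)
(-22*B)*((p(-3, 3)*(-4))*(-5)) = (-22*(-18/41))*(((-4 - 3*3²)*(-4))*(-5)) = 396*(((-4 - 3*9)*(-4))*(-5))/41 = 396*(((-4 - 27)*(-4))*(-5))/41 = 396*(-31*(-4)*(-5))/41 = 396*(124*(-5))/41 = (396/41)*(-620) = -245520/41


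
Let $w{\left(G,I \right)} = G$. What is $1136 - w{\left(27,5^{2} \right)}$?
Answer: $1109$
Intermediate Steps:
$1136 - w{\left(27,5^{2} \right)} = 1136 - 27 = 1109$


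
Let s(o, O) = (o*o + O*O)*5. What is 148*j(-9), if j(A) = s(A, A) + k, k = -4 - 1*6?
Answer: 118400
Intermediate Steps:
s(o, O) = 5*O² + 5*o² (s(o, O) = (o² + O²)*5 = (O² + o²)*5 = 5*O² + 5*o²)
k = -10 (k = -4 - 6 = -10)
j(A) = -10 + 10*A² (j(A) = (5*A² + 5*A²) - 10 = 10*A² - 10 = -10 + 10*A²)
148*j(-9) = 148*(-10 + 10*(-9)²) = 148*(-10 + 10*81) = 148*(-10 + 810) = 148*800 = 118400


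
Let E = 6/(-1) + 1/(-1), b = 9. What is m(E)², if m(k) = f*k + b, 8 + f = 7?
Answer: 256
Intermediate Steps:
E = -7 (E = 6*(-1) + 1*(-1) = -6 - 1 = -7)
f = -1 (f = -8 + 7 = -1)
m(k) = 9 - k (m(k) = -k + 9 = 9 - k)
m(E)² = (9 - 1*(-7))² = (9 + 7)² = 16² = 256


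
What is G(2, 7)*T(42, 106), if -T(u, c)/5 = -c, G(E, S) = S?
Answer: 3710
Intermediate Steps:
T(u, c) = 5*c (T(u, c) = -(-5)*c = 5*c)
G(2, 7)*T(42, 106) = 7*(5*106) = 7*530 = 3710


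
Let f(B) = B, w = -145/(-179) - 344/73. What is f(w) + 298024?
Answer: 3894228617/13067 ≈ 2.9802e+5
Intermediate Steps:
w = -50991/13067 (w = -145*(-1/179) - 344*1/73 = 145/179 - 344/73 = -50991/13067 ≈ -3.9023)
f(w) + 298024 = -50991/13067 + 298024 = 3894228617/13067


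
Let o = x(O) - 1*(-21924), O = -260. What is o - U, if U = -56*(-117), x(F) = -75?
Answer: 15297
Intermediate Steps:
U = 6552
o = 21849 (o = -75 - 1*(-21924) = -75 + 21924 = 21849)
o - U = 21849 - 1*6552 = 21849 - 6552 = 15297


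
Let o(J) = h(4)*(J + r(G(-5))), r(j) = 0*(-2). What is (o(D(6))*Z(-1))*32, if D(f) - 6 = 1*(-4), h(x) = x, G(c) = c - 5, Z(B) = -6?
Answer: -1536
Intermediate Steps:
G(c) = -5 + c
D(f) = 2 (D(f) = 6 + 1*(-4) = 6 - 4 = 2)
r(j) = 0
o(J) = 4*J (o(J) = 4*(J + 0) = 4*J)
(o(D(6))*Z(-1))*32 = ((4*2)*(-6))*32 = (8*(-6))*32 = -48*32 = -1536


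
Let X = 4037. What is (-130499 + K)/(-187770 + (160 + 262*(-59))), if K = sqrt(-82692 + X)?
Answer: 130499/203068 - I*sqrt(78655)/203068 ≈ 0.64264 - 0.0013811*I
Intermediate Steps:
K = I*sqrt(78655) (K = sqrt(-82692 + 4037) = sqrt(-78655) = I*sqrt(78655) ≈ 280.46*I)
(-130499 + K)/(-187770 + (160 + 262*(-59))) = (-130499 + I*sqrt(78655))/(-187770 + (160 + 262*(-59))) = (-130499 + I*sqrt(78655))/(-187770 + (160 - 15458)) = (-130499 + I*sqrt(78655))/(-187770 - 15298) = (-130499 + I*sqrt(78655))/(-203068) = (-130499 + I*sqrt(78655))*(-1/203068) = 130499/203068 - I*sqrt(78655)/203068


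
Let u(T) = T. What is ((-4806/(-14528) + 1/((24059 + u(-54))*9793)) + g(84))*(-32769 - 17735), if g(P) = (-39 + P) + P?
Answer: -1394219284390721287/213453516220 ≈ -6.5317e+6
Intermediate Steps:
g(P) = -39 + 2*P
((-4806/(-14528) + 1/((24059 + u(-54))*9793)) + g(84))*(-32769 - 17735) = ((-4806/(-14528) + 1/((24059 - 54)*9793)) + (-39 + 2*84))*(-32769 - 17735) = ((-4806*(-1/14528) + (1/9793)/24005) + (-39 + 168))*(-50504) = ((2403/7264 + (1/24005)*(1/9793)) + 129)*(-50504) = ((2403/7264 + 1/235080965) + 129)*(-50504) = (564899566159/1707628129760 + 129)*(-50504) = (220848928305199/1707628129760)*(-50504) = -1394219284390721287/213453516220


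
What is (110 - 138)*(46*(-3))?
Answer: 3864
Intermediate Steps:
(110 - 138)*(46*(-3)) = -28*(-138) = 3864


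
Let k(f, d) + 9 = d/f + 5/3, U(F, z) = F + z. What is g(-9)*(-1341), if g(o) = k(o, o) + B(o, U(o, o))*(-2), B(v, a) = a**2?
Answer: 877461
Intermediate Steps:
k(f, d) = -22/3 + d/f (k(f, d) = -9 + (d/f + 5/3) = -9 + (5/3 + d/f) = -22/3 + d/f)
g(o) = -19/3 - 8*o**2 (g(o) = (-22/3 + o/o) + (o + o)**2*(-2) = (-22/3 + 1) + (2*o)**2*(-2) = -19/3 + (4*o**2)*(-2) = -19/3 - 8*o**2)
g(-9)*(-1341) = (-19/3 - 8*(-9)**2)*(-1341) = (-19/3 - 8*81)*(-1341) = (-19/3 - 648)*(-1341) = -1963/3*(-1341) = 877461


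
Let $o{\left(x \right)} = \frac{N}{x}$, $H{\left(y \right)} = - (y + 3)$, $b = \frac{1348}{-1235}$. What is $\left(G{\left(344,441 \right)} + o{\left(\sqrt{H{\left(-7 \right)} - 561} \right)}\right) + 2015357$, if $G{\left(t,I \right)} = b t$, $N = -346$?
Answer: $\frac{2488502183}{1235} + \frac{346 i \sqrt{557}}{557} \approx 2.015 \cdot 10^{6} + 14.66 i$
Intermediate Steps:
$b = - \frac{1348}{1235}$ ($b = 1348 \left(- \frac{1}{1235}\right) = - \frac{1348}{1235} \approx -1.0915$)
$H{\left(y \right)} = -3 - y$ ($H{\left(y \right)} = - (3 + y) = -3 - y$)
$G{\left(t,I \right)} = - \frac{1348 t}{1235}$
$o{\left(x \right)} = - \frac{346}{x}$
$\left(G{\left(344,441 \right)} + o{\left(\sqrt{H{\left(-7 \right)} - 561} \right)}\right) + 2015357 = \left(\left(- \frac{1348}{1235}\right) 344 - \frac{346}{\sqrt{\left(-3 - -7\right) - 561}}\right) + 2015357 = \left(- \frac{463712}{1235} - \frac{346}{\sqrt{\left(-3 + 7\right) - 561}}\right) + 2015357 = \left(- \frac{463712}{1235} - \frac{346}{\sqrt{4 - 561}}\right) + 2015357 = \left(- \frac{463712}{1235} - \frac{346}{\sqrt{-557}}\right) + 2015357 = \left(- \frac{463712}{1235} - \frac{346}{i \sqrt{557}}\right) + 2015357 = \left(- \frac{463712}{1235} - 346 \left(- \frac{i \sqrt{557}}{557}\right)\right) + 2015357 = \left(- \frac{463712}{1235} + \frac{346 i \sqrt{557}}{557}\right) + 2015357 = \frac{2488502183}{1235} + \frac{346 i \sqrt{557}}{557}$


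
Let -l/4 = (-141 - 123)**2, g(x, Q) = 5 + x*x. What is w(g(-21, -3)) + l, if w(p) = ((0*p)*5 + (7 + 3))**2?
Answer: -278684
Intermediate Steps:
g(x, Q) = 5 + x**2
w(p) = 100 (w(p) = (0*5 + 10)**2 = (0 + 10)**2 = 10**2 = 100)
l = -278784 (l = -4*(-141 - 123)**2 = -4*(-264)**2 = -4*69696 = -278784)
w(g(-21, -3)) + l = 100 - 278784 = -278684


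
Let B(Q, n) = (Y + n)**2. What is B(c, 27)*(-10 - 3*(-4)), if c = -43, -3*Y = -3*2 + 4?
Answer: 13778/9 ≈ 1530.9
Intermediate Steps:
Y = 2/3 (Y = -(-3*2 + 4)/3 = -(-6 + 4)/3 = -1/3*(-2) = 2/3 ≈ 0.66667)
B(Q, n) = (2/3 + n)**2
B(c, 27)*(-10 - 3*(-4)) = ((2 + 3*27)**2/9)*(-10 - 3*(-4)) = ((2 + 81)**2/9)*(-10 + 12) = ((1/9)*83**2)*2 = ((1/9)*6889)*2 = (6889/9)*2 = 13778/9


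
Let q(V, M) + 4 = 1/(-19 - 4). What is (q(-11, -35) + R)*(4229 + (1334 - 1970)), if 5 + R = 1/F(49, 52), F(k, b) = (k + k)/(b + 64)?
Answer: -31826794/1127 ≈ -28240.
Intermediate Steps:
F(k, b) = 2*k/(64 + b) (F(k, b) = (2*k)/(64 + b) = 2*k/(64 + b))
q(V, M) = -93/23 (q(V, M) = -4 + 1/(-19 - 4) = -4 + 1/(-23) = -4 - 1/23 = -93/23)
R = -187/49 (R = -5 + 1/(2*49/(64 + 52)) = -5 + 1/(2*49/116) = -5 + 1/(2*49*(1/116)) = -5 + 1/(49/58) = -5 + 58/49 = -187/49 ≈ -3.8163)
(q(-11, -35) + R)*(4229 + (1334 - 1970)) = (-93/23 - 187/49)*(4229 + (1334 - 1970)) = -8858*(4229 - 636)/1127 = -8858/1127*3593 = -31826794/1127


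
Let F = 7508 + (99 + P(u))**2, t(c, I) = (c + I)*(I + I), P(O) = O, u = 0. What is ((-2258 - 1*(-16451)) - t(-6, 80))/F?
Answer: 2353/17309 ≈ 0.13594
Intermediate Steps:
t(c, I) = 2*I*(I + c) (t(c, I) = (I + c)*(2*I) = 2*I*(I + c))
F = 17309 (F = 7508 + (99 + 0)**2 = 7508 + 99**2 = 7508 + 9801 = 17309)
((-2258 - 1*(-16451)) - t(-6, 80))/F = ((-2258 - 1*(-16451)) - 2*80*(80 - 6))/17309 = ((-2258 + 16451) - 2*80*74)*(1/17309) = (14193 - 1*11840)*(1/17309) = (14193 - 11840)*(1/17309) = 2353*(1/17309) = 2353/17309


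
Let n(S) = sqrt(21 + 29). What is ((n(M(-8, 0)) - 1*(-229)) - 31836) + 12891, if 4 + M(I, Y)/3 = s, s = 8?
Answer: -18716 + 5*sqrt(2) ≈ -18709.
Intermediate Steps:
M(I, Y) = 12 (M(I, Y) = -12 + 3*8 = -12 + 24 = 12)
n(S) = 5*sqrt(2) (n(S) = sqrt(50) = 5*sqrt(2))
((n(M(-8, 0)) - 1*(-229)) - 31836) + 12891 = ((5*sqrt(2) - 1*(-229)) - 31836) + 12891 = ((5*sqrt(2) + 229) - 31836) + 12891 = ((229 + 5*sqrt(2)) - 31836) + 12891 = (-31607 + 5*sqrt(2)) + 12891 = -18716 + 5*sqrt(2)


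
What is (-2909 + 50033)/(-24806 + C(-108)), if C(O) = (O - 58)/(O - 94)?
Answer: -4759524/2505323 ≈ -1.8998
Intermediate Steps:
C(O) = (-58 + O)/(-94 + O)
(-2909 + 50033)/(-24806 + C(-108)) = (-2909 + 50033)/(-24806 + (-58 - 108)/(-94 - 108)) = 47124/(-24806 - 166/(-202)) = 47124/(-24806 - 1/202*(-166)) = 47124/(-24806 + 83/101) = 47124/(-2505323/101) = 47124*(-101/2505323) = -4759524/2505323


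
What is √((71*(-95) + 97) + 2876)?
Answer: 2*I*√943 ≈ 61.417*I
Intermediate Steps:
√((71*(-95) + 97) + 2876) = √((-6745 + 97) + 2876) = √(-6648 + 2876) = √(-3772) = 2*I*√943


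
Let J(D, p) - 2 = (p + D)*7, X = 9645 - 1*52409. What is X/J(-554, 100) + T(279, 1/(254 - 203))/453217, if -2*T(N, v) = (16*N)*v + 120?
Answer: 82369429483/6117523066 ≈ 13.465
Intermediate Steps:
X = -42764 (X = 9645 - 52409 = -42764)
J(D, p) = 2 + 7*D + 7*p (J(D, p) = 2 + (p + D)*7 = 2 + (D + p)*7 = 2 + (7*D + 7*p) = 2 + 7*D + 7*p)
T(N, v) = -60 - 8*N*v (T(N, v) = -((16*N)*v + 120)/2 = -(16*N*v + 120)/2 = -(120 + 16*N*v)/2 = -60 - 8*N*v)
X/J(-554, 100) + T(279, 1/(254 - 203))/453217 = -42764/(2 + 7*(-554) + 7*100) + (-60 - 8*279/(254 - 203))/453217 = -42764/(2 - 3878 + 700) + (-60 - 8*279/51)*(1/453217) = -42764/(-3176) + (-60 - 8*279*1/51)*(1/453217) = -42764*(-1/3176) + (-60 - 744/17)*(1/453217) = 10691/794 - 1764/17*1/453217 = 10691/794 - 1764/7704689 = 82369429483/6117523066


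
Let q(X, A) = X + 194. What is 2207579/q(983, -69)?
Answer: 200689/107 ≈ 1875.6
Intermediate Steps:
q(X, A) = 194 + X
2207579/q(983, -69) = 2207579/(194 + 983) = 2207579/1177 = 2207579*(1/1177) = 200689/107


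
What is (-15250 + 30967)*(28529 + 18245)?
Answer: 735146958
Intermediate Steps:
(-15250 + 30967)*(28529 + 18245) = 15717*46774 = 735146958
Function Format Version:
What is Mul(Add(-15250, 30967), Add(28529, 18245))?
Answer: 735146958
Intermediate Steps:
Mul(Add(-15250, 30967), Add(28529, 18245)) = Mul(15717, 46774) = 735146958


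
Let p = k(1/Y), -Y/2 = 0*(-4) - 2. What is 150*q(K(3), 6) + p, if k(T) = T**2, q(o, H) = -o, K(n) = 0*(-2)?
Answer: 1/16 ≈ 0.062500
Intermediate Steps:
K(n) = 0
Y = 4 (Y = -2*(0*(-4) - 2) = -2*(0 - 2) = -2*(-2) = 4)
p = 1/16 (p = (1/4)**2 = 1/16 ≈ 0.062500)
150*q(K(3), 6) + p = 150*(-1*0) + 1/16 = 150*0 + 1/16 = 0 + 1/16 = 1/16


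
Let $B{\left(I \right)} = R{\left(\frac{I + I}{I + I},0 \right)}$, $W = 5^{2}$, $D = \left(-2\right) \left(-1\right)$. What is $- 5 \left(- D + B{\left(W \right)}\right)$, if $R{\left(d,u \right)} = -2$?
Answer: $20$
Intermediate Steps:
$D = 2$
$W = 25$
$B{\left(I \right)} = -2$
$- 5 \left(- D + B{\left(W \right)}\right) = - 5 \left(\left(-1\right) 2 - 2\right) = - 5 \left(-2 - 2\right) = \left(-5\right) \left(-4\right) = 20$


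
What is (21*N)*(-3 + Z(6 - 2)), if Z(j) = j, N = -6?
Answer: -126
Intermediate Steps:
(21*N)*(-3 + Z(6 - 2)) = (21*(-6))*(-3 + (6 - 2)) = -126*(-3 + 4) = -126*1 = -126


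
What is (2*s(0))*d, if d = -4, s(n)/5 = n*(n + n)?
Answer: 0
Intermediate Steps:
s(n) = 10*n² (s(n) = 5*(n*(n + n)) = 5*(n*(2*n)) = 5*(2*n²) = 10*n²)
(2*s(0))*d = (2*(10*0²))*(-4) = (2*(10*0))*(-4) = (2*0)*(-4) = 0*(-4) = 0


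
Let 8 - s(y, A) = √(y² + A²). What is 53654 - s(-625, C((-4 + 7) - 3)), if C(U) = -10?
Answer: 53646 + 5*√15629 ≈ 54271.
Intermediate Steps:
s(y, A) = 8 - √(A² + y²) (s(y, A) = 8 - √(y² + A²) = 8 - √(A² + y²))
53654 - s(-625, C((-4 + 7) - 3)) = 53654 - (8 - √((-10)² + (-625)²)) = 53654 - (8 - √(100 + 390625)) = 53654 - (8 - √390725) = 53654 - (8 - 5*√15629) = 53654 + (-8 + 5*√15629) = 53646 + 5*√15629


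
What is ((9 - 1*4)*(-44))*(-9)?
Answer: 1980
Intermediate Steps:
((9 - 1*4)*(-44))*(-9) = ((9 - 4)*(-44))*(-9) = (5*(-44))*(-9) = -220*(-9) = 1980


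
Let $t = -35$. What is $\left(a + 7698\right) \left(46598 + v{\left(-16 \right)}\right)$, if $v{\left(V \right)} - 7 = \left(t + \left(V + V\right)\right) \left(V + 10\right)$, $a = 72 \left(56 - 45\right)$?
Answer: $399089430$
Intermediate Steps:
$a = 792$ ($a = 72 \cdot 11 = 792$)
$v{\left(V \right)} = 7 + \left(-35 + 2 V\right) \left(10 + V\right)$ ($v{\left(V \right)} = 7 + \left(-35 + \left(V + V\right)\right) \left(V + 10\right) = 7 + \left(-35 + 2 V\right) \left(10 + V\right)$)
$\left(a + 7698\right) \left(46598 + v{\left(-16 \right)}\right) = \left(792 + 7698\right) \left(46598 - \left(103 - 512\right)\right) = 8490 \left(46598 + \left(-343 + 240 + 2 \cdot 256\right)\right) = 8490 \left(46598 + \left(-343 + 240 + 512\right)\right) = 8490 \left(46598 + 409\right) = 8490 \cdot 47007 = 399089430$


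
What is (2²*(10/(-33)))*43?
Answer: -1720/33 ≈ -52.121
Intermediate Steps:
(2²*(10/(-33)))*43 = (4*(10*(-1/33)))*43 = (4*(-10/33))*43 = -40/33*43 = -1720/33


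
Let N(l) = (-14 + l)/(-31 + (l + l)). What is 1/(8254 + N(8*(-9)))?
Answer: 175/1444536 ≈ 0.00012115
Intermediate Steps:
N(l) = (-14 + l)/(-31 + 2*l)
1/(8254 + N(8*(-9))) = 1/(8254 + (-14 + 8*(-9))/(-31 + 2*(8*(-9)))) = 1/(8254 + (-14 - 72)/(-31 + 2*(-72))) = 1/(8254 - 86/(-31 - 144)) = 1/(8254 - 86/(-175)) = 1/(8254 - 1/175*(-86)) = 1/(8254 + 86/175) = 1/(1444536/175) = 175/1444536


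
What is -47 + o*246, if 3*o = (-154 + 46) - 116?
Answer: -18415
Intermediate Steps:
o = -224/3 (o = ((-154 + 46) - 116)/3 = (-108 - 116)/3 = (1/3)*(-224) = -224/3 ≈ -74.667)
-47 + o*246 = -47 - 224/3*246 = -47 - 18368 = -18415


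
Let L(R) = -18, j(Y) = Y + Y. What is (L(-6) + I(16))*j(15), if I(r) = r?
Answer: -60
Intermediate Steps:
j(Y) = 2*Y
(L(-6) + I(16))*j(15) = (-18 + 16)*(2*15) = -2*30 = -60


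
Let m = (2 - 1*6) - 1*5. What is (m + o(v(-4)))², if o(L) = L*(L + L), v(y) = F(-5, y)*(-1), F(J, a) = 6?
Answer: 3969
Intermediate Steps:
v(y) = -6 (v(y) = 6*(-1) = -6)
o(L) = 2*L² (o(L) = L*(2*L) = 2*L²)
m = -9 (m = (2 - 6) - 5 = -4 - 5 = -9)
(m + o(v(-4)))² = (-9 + 2*(-6)²)² = (-9 + 2*36)² = (-9 + 72)² = 63² = 3969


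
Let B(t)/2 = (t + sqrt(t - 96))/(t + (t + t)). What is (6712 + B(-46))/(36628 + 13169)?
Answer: 20138/149391 - I*sqrt(142)/3435993 ≈ 0.1348 - 3.4681e-6*I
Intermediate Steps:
B(t) = 2*(t + sqrt(-96 + t))/(3*t) (B(t) = 2*((t + sqrt(t - 96))/(t + (t + t))) = 2*((t + sqrt(-96 + t))/(t + 2*t)) = 2*((t + sqrt(-96 + t))/((3*t))) = 2*((t + sqrt(-96 + t))*(1/(3*t))) = 2*((t + sqrt(-96 + t))/(3*t)) = 2*(t + sqrt(-96 + t))/(3*t))
(6712 + B(-46))/(36628 + 13169) = (6712 + (2/3)*(-46 + sqrt(-96 - 46))/(-46))/(36628 + 13169) = (6712 + (2/3)*(-1/46)*(-46 + sqrt(-142)))/49797 = (6712 + (2/3)*(-1/46)*(-46 + I*sqrt(142)))*(1/49797) = (6712 + (2/3 - I*sqrt(142)/69))*(1/49797) = (20138/3 - I*sqrt(142)/69)*(1/49797) = 20138/149391 - I*sqrt(142)/3435993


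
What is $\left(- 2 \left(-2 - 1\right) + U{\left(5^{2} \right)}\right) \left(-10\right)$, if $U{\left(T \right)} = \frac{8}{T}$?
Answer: $- \frac{316}{5} \approx -63.2$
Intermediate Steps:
$\left(- 2 \left(-2 - 1\right) + U{\left(5^{2} \right)}\right) \left(-10\right) = \left(- 2 \left(-2 - 1\right) + \frac{8}{5^{2}}\right) \left(-10\right) = \left(\left(-2\right) \left(-3\right) + \frac{8}{25}\right) \left(-10\right) = \left(6 + 8 \cdot \frac{1}{25}\right) \left(-10\right) = \left(6 + \frac{8}{25}\right) \left(-10\right) = \frac{158}{25} \left(-10\right) = - \frac{316}{5}$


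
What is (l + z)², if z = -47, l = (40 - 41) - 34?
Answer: 6724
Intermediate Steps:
l = -35 (l = -1 - 34 = -35)
(l + z)² = (-35 - 47)² = (-82)² = 6724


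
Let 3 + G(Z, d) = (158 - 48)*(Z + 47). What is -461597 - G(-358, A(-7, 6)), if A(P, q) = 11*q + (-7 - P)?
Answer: -427384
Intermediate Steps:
A(P, q) = -7 - P + 11*q
G(Z, d) = 5167 + 110*Z (G(Z, d) = -3 + (158 - 48)*(Z + 47) = -3 + 110*(47 + Z) = -3 + (5170 + 110*Z) = 5167 + 110*Z)
-461597 - G(-358, A(-7, 6)) = -461597 - (5167 + 110*(-358)) = -461597 - (5167 - 39380) = -461597 - 1*(-34213) = -461597 + 34213 = -427384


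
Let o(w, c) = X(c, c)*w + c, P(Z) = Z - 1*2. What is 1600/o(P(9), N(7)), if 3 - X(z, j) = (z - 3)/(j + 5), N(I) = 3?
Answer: 200/3 ≈ 66.667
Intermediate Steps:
P(Z) = -2 + Z (P(Z) = Z - 2 = -2 + Z)
X(z, j) = 3 - (-3 + z)/(5 + j) (X(z, j) = 3 - (z - 3)/(j + 5) = 3 - (-3 + z)/(5 + j))
o(w, c) = c + w*(18 + 2*c)/(5 + c) (o(w, c) = ((18 - c + 3*c)/(5 + c))*w + c = ((18 + 2*c)/(5 + c))*w + c = w*(18 + 2*c)/(5 + c) + c = c + w*(18 + 2*c)/(5 + c))
1600/o(P(9), N(7)) = 1600/(((3*(5 + 3) + 2*(-2 + 9)*(9 + 3))/(5 + 3))) = 1600/(((3*8 + 2*7*12)/8)) = 1600/(((24 + 168)/8)) = 1600/(((1/8)*192)) = 1600/24 = 1600*(1/24) = 200/3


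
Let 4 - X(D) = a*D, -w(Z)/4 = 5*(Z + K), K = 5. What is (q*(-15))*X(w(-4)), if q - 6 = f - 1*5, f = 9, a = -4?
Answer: 11400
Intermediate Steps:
w(Z) = -100 - 20*Z (w(Z) = -20*(Z + 5) = -20*(5 + Z) = -4*(25 + 5*Z) = -100 - 20*Z)
X(D) = 4 + 4*D (X(D) = 4 - (-4)*D = 4 + 4*D)
q = 10 (q = 6 + (9 - 1*5) = 6 + (9 - 5) = 6 + 4 = 10)
(q*(-15))*X(w(-4)) = (10*(-15))*(4 + 4*(-100 - 20*(-4))) = -150*(4 + 4*(-100 + 80)) = -150*(4 + 4*(-20)) = -150*(4 - 80) = -150*(-76) = 11400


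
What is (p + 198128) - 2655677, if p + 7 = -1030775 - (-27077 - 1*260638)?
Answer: -3200616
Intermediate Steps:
p = -743067 (p = -7 + (-1030775 - (-27077 - 1*260638)) = -7 + (-1030775 - (-27077 - 260638)) = -7 + (-1030775 - 1*(-287715)) = -7 + (-1030775 + 287715) = -7 - 743060 = -743067)
(p + 198128) - 2655677 = (-743067 + 198128) - 2655677 = -544939 - 2655677 = -3200616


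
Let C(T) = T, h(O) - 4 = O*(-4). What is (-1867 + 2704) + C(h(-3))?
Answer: 853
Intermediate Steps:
h(O) = 4 - 4*O (h(O) = 4 + O*(-4) = 4 - 4*O)
(-1867 + 2704) + C(h(-3)) = (-1867 + 2704) + (4 - 4*(-3)) = 837 + (4 + 12) = 837 + 16 = 853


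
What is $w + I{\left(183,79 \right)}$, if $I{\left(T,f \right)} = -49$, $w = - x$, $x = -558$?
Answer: $509$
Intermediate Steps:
$w = 558$ ($w = \left(-1\right) \left(-558\right) = 558$)
$w + I{\left(183,79 \right)} = 558 - 49 = 509$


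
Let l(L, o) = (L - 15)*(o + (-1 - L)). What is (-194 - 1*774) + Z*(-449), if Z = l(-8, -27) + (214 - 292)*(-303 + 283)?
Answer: -907948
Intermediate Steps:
l(L, o) = (-15 + L)*(-1 + o - L)
Z = 2020 (Z = (15 - 1*(-8)² - 15*(-27) + 14*(-8) - 8*(-27)) + (214 - 292)*(-303 + 283) = (15 - 1*64 + 405 - 112 + 216) - 78*(-20) = (15 - 64 + 405 - 112 + 216) + 1560 = 460 + 1560 = 2020)
(-194 - 1*774) + Z*(-449) = (-194 - 1*774) + 2020*(-449) = (-194 - 774) - 906980 = -968 - 906980 = -907948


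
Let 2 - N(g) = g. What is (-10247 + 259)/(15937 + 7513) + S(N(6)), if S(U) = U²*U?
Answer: -755394/11725 ≈ -64.426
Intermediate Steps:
N(g) = 2 - g
S(U) = U³
(-10247 + 259)/(15937 + 7513) + S(N(6)) = (-10247 + 259)/(15937 + 7513) + (2 - 1*6)³ = -9988/23450 + (2 - 6)³ = -9988*1/23450 + (-4)³ = -4994/11725 - 64 = -755394/11725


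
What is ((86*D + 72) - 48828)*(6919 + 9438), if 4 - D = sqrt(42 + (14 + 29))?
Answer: -791875084 - 1406702*sqrt(85) ≈ -8.0484e+8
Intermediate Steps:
D = 4 - sqrt(85) (D = 4 - sqrt(42 + (14 + 29)) = 4 - sqrt(42 + 43) = 4 - sqrt(85) ≈ -5.2195)
((86*D + 72) - 48828)*(6919 + 9438) = ((86*(4 - sqrt(85)) + 72) - 48828)*(6919 + 9438) = (((344 - 86*sqrt(85)) + 72) - 48828)*16357 = ((416 - 86*sqrt(85)) - 48828)*16357 = (-48412 - 86*sqrt(85))*16357 = -791875084 - 1406702*sqrt(85)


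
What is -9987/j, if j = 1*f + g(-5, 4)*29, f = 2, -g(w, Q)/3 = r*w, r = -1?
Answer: 9987/433 ≈ 23.065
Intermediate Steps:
g(w, Q) = 3*w (g(w, Q) = -(-3)*w = 3*w)
j = -433 (j = 1*2 + (3*(-5))*29 = 2 - 15*29 = 2 - 435 = -433)
-9987/j = -9987/(-433) = -9987*(-1/433) = 9987/433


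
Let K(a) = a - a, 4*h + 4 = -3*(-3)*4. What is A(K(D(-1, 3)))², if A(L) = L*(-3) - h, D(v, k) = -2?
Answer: 64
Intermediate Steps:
h = 8 (h = -1 + (-3*(-3)*4)/4 = -1 + (9*4)/4 = -1 + (¼)*36 = -1 + 9 = 8)
K(a) = 0
A(L) = -8 - 3*L (A(L) = L*(-3) - 1*8 = -3*L - 8 = -8 - 3*L)
A(K(D(-1, 3)))² = (-8 - 3*0)² = (-8 + 0)² = (-8)² = 64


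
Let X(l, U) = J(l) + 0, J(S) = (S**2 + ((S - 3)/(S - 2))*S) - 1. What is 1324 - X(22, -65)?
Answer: 8201/10 ≈ 820.10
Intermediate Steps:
J(S) = -1 + S**2 + S*(-3 + S)/(-2 + S) (J(S) = (S**2 + ((-3 + S)/(-2 + S))*S) - 1 = (S**2 + S*(-3 + S)/(-2 + S)) - 1 = -1 + S**2 + S*(-3 + S)/(-2 + S))
X(l, U) = (2 + l**3 - l**2 - 4*l)/(-2 + l) (X(l, U) = (2 + l**3 - l**2 - 4*l)/(-2 + l) + 0 = (2 + l**3 - l**2 - 4*l)/(-2 + l))
1324 - X(22, -65) = 1324 - (2 + 22**3 - 1*22**2 - 4*22)/(-2 + 22) = 1324 - (2 + 10648 - 1*484 - 88)/20 = 1324 - (2 + 10648 - 484 - 88)/20 = 1324 - 10078/20 = 1324 - 1*5039/10 = 1324 - 5039/10 = 8201/10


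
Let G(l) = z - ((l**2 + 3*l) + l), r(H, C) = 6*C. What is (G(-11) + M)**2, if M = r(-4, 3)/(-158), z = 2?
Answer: 35212356/6241 ≈ 5642.1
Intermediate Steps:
M = -9/79 (M = (6*3)/(-158) = 18*(-1/158) = -9/79 ≈ -0.11392)
G(l) = 2 - l**2 - 4*l (G(l) = 2 - ((l**2 + 3*l) + l) = 2 - (l**2 + 4*l) = 2 + (-l**2 - 4*l) = 2 - l**2 - 4*l)
(G(-11) + M)**2 = ((2 - 1*(-11)**2 - 4*(-11)) - 9/79)**2 = ((2 - 1*121 + 44) - 9/79)**2 = ((2 - 121 + 44) - 9/79)**2 = (-75 - 9/79)**2 = (-5934/79)**2 = 35212356/6241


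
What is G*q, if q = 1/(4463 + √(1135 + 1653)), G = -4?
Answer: -17852/19915581 + 8*√697/19915581 ≈ -0.00088578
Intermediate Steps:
q = 1/(4463 + 2*√697) (q = 1/(4463 + √2788) = 1/(4463 + 2*√697) ≈ 0.00022144)
G*q = -4*(4463/19915581 - 2*√697/19915581) = -17852/19915581 + 8*√697/19915581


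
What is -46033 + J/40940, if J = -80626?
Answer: -942335823/20470 ≈ -46035.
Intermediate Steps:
-46033 + J/40940 = -46033 - 80626/40940 = -46033 - 80626*1/40940 = -46033 - 40313/20470 = -942335823/20470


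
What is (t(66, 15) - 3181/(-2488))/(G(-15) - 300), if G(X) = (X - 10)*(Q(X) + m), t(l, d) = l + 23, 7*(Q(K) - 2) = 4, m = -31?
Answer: 1572291/7153000 ≈ 0.21981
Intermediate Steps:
Q(K) = 18/7 (Q(K) = 2 + (⅐)*4 = 2 + 4/7 = 18/7)
t(l, d) = 23 + l
G(X) = 1990/7 - 199*X/7 (G(X) = (X - 10)*(18/7 - 31) = (-10 + X)*(-199/7) = 1990/7 - 199*X/7)
(t(66, 15) - 3181/(-2488))/(G(-15) - 300) = ((23 + 66) - 3181/(-2488))/((1990/7 - 199/7*(-15)) - 300) = (89 - 3181*(-1/2488))/((1990/7 + 2985/7) - 300) = (89 + 3181/2488)/(4975/7 - 300) = 224613/(2488*(2875/7)) = (224613/2488)*(7/2875) = 1572291/7153000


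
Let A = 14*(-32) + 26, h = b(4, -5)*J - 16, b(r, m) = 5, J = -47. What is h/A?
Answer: 251/422 ≈ 0.59479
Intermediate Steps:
h = -251 (h = 5*(-47) - 16 = -235 - 16 = -251)
A = -422 (A = -448 + 26 = -422)
h/A = -251/(-422) = -251*(-1/422) = 251/422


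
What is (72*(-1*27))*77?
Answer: -149688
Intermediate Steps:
(72*(-1*27))*77 = (72*(-27))*77 = -1944*77 = -149688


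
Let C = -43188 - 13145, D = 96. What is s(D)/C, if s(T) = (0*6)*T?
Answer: 0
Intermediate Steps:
C = -56333
s(T) = 0 (s(T) = 0*T = 0)
s(D)/C = 0/(-56333) = 0*(-1/56333) = 0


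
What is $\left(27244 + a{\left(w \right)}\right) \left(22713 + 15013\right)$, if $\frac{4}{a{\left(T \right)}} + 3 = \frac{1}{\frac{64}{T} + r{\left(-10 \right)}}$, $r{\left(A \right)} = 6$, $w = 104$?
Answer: $\frac{251799772536}{245} \approx 1.0278 \cdot 10^{9}$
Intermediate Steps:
$a{\left(T \right)} = \frac{4}{-3 + \frac{1}{6 + \frac{64}{T}}}$ ($a{\left(T \right)} = \frac{4}{-3 + \frac{1}{\frac{64}{T} + 6}} = \frac{4}{-3 + \frac{1}{6 + \frac{64}{T}}}$)
$\left(27244 + a{\left(w \right)}\right) \left(22713 + 15013\right) = \left(27244 + \frac{8 \left(-32 - 312\right)}{192 + 17 \cdot 104}\right) \left(22713 + 15013\right) = \left(27244 + \frac{8 \left(-32 - 312\right)}{192 + 1768}\right) 37726 = \left(27244 + 8 \cdot \frac{1}{1960} \left(-344\right)\right) 37726 = \left(27244 - \frac{344}{245}\right) 37726 = \frac{6674436}{245} \cdot 37726 = \frac{251799772536}{245}$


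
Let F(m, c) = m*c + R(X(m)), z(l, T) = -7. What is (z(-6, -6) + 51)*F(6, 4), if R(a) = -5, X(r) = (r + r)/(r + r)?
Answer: 836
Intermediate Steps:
X(r) = 1 (X(r) = (2*r)/((2*r)) = (2*r)*(1/(2*r)) = 1)
F(m, c) = -5 + c*m (F(m, c) = m*c - 5 = c*m - 5 = -5 + c*m)
(z(-6, -6) + 51)*F(6, 4) = (-7 + 51)*(-5 + 4*6) = 44*(-5 + 24) = 44*19 = 836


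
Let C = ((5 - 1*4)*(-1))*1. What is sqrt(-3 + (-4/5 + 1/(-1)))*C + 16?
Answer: 16 - 2*I*sqrt(30)/5 ≈ 16.0 - 2.1909*I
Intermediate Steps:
C = -1 (C = ((5 - 4)*(-1))*1 = (1*(-1))*1 = -1*1 = -1)
sqrt(-3 + (-4/5 + 1/(-1)))*C + 16 = sqrt(-3 + (-4/5 + 1/(-1)))*(-1) + 16 = sqrt(-3 + (-4*1/5 + 1*(-1)))*(-1) + 16 = sqrt(-3 + (-4/5 - 1))*(-1) + 16 = sqrt(-3 - 9/5)*(-1) + 16 = sqrt(-24/5)*(-1) + 16 = (2*I*sqrt(30)/5)*(-1) + 16 = -2*I*sqrt(30)/5 + 16 = 16 - 2*I*sqrt(30)/5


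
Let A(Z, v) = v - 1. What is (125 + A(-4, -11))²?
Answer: 12769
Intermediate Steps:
A(Z, v) = -1 + v
(125 + A(-4, -11))² = (125 + (-1 - 11))² = (125 - 12)² = 113² = 12769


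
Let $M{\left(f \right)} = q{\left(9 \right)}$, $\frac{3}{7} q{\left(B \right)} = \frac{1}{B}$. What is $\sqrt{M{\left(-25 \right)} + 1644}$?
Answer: $\frac{\sqrt{133185}}{9} \approx 40.549$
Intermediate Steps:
$q{\left(B \right)} = \frac{7}{3 B}$
$M{\left(f \right)} = \frac{7}{27}$ ($M{\left(f \right)} = \frac{7}{3 \cdot 9} = \frac{7}{3} \cdot \frac{1}{9} = \frac{7}{27}$)
$\sqrt{M{\left(-25 \right)} + 1644} = \sqrt{\frac{7}{27} + 1644} = \sqrt{\frac{44395}{27}} = \frac{\sqrt{133185}}{9}$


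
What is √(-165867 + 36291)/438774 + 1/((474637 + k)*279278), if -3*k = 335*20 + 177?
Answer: 3/395746421452 + I*√32394/219387 ≈ 7.5806e-12 + 0.00082039*I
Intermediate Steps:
k = -6877/3 (k = -(335*20 + 177)/3 = -(6700 + 177)/3 = -⅓*6877 = -6877/3 ≈ -2292.3)
√(-165867 + 36291)/438774 + 1/((474637 + k)*279278) = √(-165867 + 36291)/438774 + 1/((474637 - 6877/3)*279278) = √(-129576)*(1/438774) + (1/279278)/(1417034/3) = (2*I*√32394)*(1/438774) + (3/1417034)*(1/279278) = I*√32394/219387 + 3/395746421452 = 3/395746421452 + I*√32394/219387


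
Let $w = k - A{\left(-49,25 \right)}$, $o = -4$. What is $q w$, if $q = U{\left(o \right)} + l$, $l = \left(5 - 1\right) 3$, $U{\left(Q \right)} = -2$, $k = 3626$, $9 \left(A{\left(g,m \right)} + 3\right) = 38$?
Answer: $\frac{326230}{9} \approx 36248.0$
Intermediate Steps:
$A{\left(g,m \right)} = \frac{11}{9}$ ($A{\left(g,m \right)} = -3 + \frac{1}{9} \cdot 38 = -3 + \frac{38}{9} = \frac{11}{9}$)
$l = 12$ ($l = 4 \cdot 3 = 12$)
$w = \frac{32623}{9}$ ($w = 3626 - \frac{11}{9} = \frac{32623}{9} \approx 3624.8$)
$q = 10$ ($q = -2 + 12 = 10$)
$q w = 10 \cdot \frac{32623}{9} = \frac{326230}{9}$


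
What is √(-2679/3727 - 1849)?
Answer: I*√25693572754/3727 ≈ 43.008*I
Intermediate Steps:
√(-2679/3727 - 1849) = √(-6893902/3727) = I*√25693572754/3727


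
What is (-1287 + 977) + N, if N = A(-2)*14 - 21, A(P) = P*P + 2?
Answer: -247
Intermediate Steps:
A(P) = 2 + P² (A(P) = P² + 2 = 2 + P²)
N = 63 (N = (2 + (-2)²)*14 - 21 = (2 + 4)*14 - 21 = 6*14 - 21 = 84 - 21 = 63)
(-1287 + 977) + N = (-1287 + 977) + 63 = -310 + 63 = -247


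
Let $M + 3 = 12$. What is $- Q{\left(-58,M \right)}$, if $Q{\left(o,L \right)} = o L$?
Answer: $522$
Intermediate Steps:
$M = 9$ ($M = -3 + 12 = 9$)
$Q{\left(o,L \right)} = L o$
$- Q{\left(-58,M \right)} = - 9 \left(-58\right) = \left(-1\right) \left(-522\right) = 522$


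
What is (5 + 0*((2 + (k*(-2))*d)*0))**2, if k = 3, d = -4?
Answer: 25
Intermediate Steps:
(5 + 0*((2 + (k*(-2))*d)*0))**2 = (5 + 0*((2 + (3*(-2))*(-4))*0))**2 = (5 + 0*((2 - 6*(-4))*0))**2 = (5 + 0*((2 + 24)*0))**2 = (5 + 0*(26*0))**2 = (5 + 0*0)**2 = (5 + 0)**2 = 5**2 = 25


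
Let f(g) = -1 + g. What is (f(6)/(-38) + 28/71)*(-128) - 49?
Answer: -111477/1349 ≈ -82.637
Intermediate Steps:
(f(6)/(-38) + 28/71)*(-128) - 49 = ((-1 + 6)/(-38) + 28/71)*(-128) - 49 = (5*(-1/38) + 28*(1/71))*(-128) - 49 = (-5/38 + 28/71)*(-128) - 49 = (709/2698)*(-128) - 49 = -45376/1349 - 49 = -111477/1349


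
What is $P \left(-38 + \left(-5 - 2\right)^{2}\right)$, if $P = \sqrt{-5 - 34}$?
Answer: $11 i \sqrt{39} \approx 68.695 i$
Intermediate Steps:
$P = i \sqrt{39}$ ($P = \sqrt{-39} = i \sqrt{39} \approx 6.245 i$)
$P \left(-38 + \left(-5 - 2\right)^{2}\right) = i \sqrt{39} \left(-38 + \left(-5 - 2\right)^{2}\right) = i \sqrt{39} \left(-38 + \left(-7\right)^{2}\right) = i \sqrt{39} \left(-38 + 49\right) = i \sqrt{39} \cdot 11 = 11 i \sqrt{39}$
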